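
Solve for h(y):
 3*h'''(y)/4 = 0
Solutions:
 h(y) = C1 + C2*y + C3*y^2


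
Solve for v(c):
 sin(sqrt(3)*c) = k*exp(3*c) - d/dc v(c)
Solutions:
 v(c) = C1 + k*exp(3*c)/3 + sqrt(3)*cos(sqrt(3)*c)/3


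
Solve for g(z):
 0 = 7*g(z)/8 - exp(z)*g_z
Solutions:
 g(z) = C1*exp(-7*exp(-z)/8)


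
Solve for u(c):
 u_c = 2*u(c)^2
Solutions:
 u(c) = -1/(C1 + 2*c)


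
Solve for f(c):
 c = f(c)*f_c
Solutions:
 f(c) = -sqrt(C1 + c^2)
 f(c) = sqrt(C1 + c^2)


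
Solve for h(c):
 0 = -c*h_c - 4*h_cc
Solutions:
 h(c) = C1 + C2*erf(sqrt(2)*c/4)


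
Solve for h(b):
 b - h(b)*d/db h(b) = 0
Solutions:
 h(b) = -sqrt(C1 + b^2)
 h(b) = sqrt(C1 + b^2)


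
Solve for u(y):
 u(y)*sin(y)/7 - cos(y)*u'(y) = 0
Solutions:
 u(y) = C1/cos(y)^(1/7)


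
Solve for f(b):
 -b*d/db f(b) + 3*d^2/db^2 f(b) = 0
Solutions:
 f(b) = C1 + C2*erfi(sqrt(6)*b/6)


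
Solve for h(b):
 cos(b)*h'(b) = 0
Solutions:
 h(b) = C1


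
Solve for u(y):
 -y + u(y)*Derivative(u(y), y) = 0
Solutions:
 u(y) = -sqrt(C1 + y^2)
 u(y) = sqrt(C1 + y^2)


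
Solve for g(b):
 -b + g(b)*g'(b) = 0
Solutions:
 g(b) = -sqrt(C1 + b^2)
 g(b) = sqrt(C1 + b^2)


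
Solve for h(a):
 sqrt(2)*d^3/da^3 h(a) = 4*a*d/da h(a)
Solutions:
 h(a) = C1 + Integral(C2*airyai(sqrt(2)*a) + C3*airybi(sqrt(2)*a), a)


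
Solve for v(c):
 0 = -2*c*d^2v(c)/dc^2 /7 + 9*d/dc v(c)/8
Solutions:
 v(c) = C1 + C2*c^(79/16)


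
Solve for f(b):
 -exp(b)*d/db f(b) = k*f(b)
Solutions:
 f(b) = C1*exp(k*exp(-b))


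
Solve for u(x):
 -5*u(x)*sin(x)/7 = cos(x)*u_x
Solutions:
 u(x) = C1*cos(x)^(5/7)


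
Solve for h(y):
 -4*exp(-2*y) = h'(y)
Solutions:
 h(y) = C1 + 2*exp(-2*y)


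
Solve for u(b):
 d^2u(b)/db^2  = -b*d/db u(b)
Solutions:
 u(b) = C1 + C2*erf(sqrt(2)*b/2)


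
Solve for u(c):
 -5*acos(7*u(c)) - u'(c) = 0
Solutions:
 Integral(1/acos(7*_y), (_y, u(c))) = C1 - 5*c


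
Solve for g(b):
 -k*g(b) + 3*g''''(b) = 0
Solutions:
 g(b) = C1*exp(-3^(3/4)*b*k^(1/4)/3) + C2*exp(3^(3/4)*b*k^(1/4)/3) + C3*exp(-3^(3/4)*I*b*k^(1/4)/3) + C4*exp(3^(3/4)*I*b*k^(1/4)/3)


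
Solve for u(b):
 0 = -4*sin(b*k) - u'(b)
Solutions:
 u(b) = C1 + 4*cos(b*k)/k


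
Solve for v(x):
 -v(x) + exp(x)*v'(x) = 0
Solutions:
 v(x) = C1*exp(-exp(-x))


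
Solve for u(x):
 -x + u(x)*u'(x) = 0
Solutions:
 u(x) = -sqrt(C1 + x^2)
 u(x) = sqrt(C1 + x^2)


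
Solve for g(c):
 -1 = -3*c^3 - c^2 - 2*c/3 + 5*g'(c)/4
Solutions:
 g(c) = C1 + 3*c^4/5 + 4*c^3/15 + 4*c^2/15 - 4*c/5


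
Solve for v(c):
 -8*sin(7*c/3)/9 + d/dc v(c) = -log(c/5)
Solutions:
 v(c) = C1 - c*log(c) + c + c*log(5) - 8*cos(7*c/3)/21


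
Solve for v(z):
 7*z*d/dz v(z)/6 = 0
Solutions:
 v(z) = C1


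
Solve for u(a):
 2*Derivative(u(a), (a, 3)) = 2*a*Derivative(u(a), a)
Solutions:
 u(a) = C1 + Integral(C2*airyai(a) + C3*airybi(a), a)


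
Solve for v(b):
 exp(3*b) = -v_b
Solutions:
 v(b) = C1 - exp(3*b)/3


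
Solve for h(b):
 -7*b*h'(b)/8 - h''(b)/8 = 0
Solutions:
 h(b) = C1 + C2*erf(sqrt(14)*b/2)


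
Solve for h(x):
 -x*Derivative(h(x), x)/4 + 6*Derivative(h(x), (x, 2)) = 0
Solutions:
 h(x) = C1 + C2*erfi(sqrt(3)*x/12)


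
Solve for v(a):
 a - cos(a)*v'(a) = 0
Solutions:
 v(a) = C1 + Integral(a/cos(a), a)


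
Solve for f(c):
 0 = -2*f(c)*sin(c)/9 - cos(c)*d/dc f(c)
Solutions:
 f(c) = C1*cos(c)^(2/9)


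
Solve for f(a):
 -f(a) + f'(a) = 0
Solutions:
 f(a) = C1*exp(a)


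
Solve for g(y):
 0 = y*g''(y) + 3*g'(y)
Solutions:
 g(y) = C1 + C2/y^2


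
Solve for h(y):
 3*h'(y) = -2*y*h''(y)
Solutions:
 h(y) = C1 + C2/sqrt(y)


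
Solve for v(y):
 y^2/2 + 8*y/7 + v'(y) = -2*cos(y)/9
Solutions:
 v(y) = C1 - y^3/6 - 4*y^2/7 - 2*sin(y)/9


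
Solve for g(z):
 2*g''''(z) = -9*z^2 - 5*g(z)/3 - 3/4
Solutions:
 g(z) = -27*z^2/5 + (C1*sin(10^(1/4)*3^(3/4)*z/6) + C2*cos(10^(1/4)*3^(3/4)*z/6))*exp(-10^(1/4)*3^(3/4)*z/6) + (C3*sin(10^(1/4)*3^(3/4)*z/6) + C4*cos(10^(1/4)*3^(3/4)*z/6))*exp(10^(1/4)*3^(3/4)*z/6) - 9/20


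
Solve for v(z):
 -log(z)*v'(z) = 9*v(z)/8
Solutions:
 v(z) = C1*exp(-9*li(z)/8)


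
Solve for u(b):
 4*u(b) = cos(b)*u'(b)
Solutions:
 u(b) = C1*(sin(b)^2 + 2*sin(b) + 1)/(sin(b)^2 - 2*sin(b) + 1)


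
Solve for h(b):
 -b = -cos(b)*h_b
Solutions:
 h(b) = C1 + Integral(b/cos(b), b)


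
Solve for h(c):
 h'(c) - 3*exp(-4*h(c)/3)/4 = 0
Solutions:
 h(c) = 3*log(-I*(C1 + c)^(1/4))
 h(c) = 3*log(I*(C1 + c)^(1/4))
 h(c) = 3*log(-(C1 + c)^(1/4))
 h(c) = 3*log(C1 + c)/4


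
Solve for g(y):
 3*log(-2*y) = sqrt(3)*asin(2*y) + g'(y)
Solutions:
 g(y) = C1 + 3*y*log(-y) - 3*y + 3*y*log(2) - sqrt(3)*(y*asin(2*y) + sqrt(1 - 4*y^2)/2)


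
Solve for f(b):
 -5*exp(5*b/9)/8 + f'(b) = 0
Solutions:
 f(b) = C1 + 9*exp(5*b/9)/8


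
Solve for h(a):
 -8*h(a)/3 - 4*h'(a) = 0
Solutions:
 h(a) = C1*exp(-2*a/3)


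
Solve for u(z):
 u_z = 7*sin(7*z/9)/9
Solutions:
 u(z) = C1 - cos(7*z/9)


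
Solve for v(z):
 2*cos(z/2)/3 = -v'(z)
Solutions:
 v(z) = C1 - 4*sin(z/2)/3


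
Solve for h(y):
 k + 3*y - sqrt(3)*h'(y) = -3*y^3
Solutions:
 h(y) = C1 + sqrt(3)*k*y/3 + sqrt(3)*y^4/4 + sqrt(3)*y^2/2


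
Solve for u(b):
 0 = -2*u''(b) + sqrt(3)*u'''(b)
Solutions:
 u(b) = C1 + C2*b + C3*exp(2*sqrt(3)*b/3)


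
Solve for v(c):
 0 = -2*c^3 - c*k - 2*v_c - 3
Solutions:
 v(c) = C1 - c^4/4 - c^2*k/4 - 3*c/2


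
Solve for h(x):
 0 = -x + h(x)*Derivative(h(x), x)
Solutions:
 h(x) = -sqrt(C1 + x^2)
 h(x) = sqrt(C1 + x^2)


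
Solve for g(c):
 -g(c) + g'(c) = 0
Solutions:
 g(c) = C1*exp(c)


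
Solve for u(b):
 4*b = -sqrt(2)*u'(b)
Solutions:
 u(b) = C1 - sqrt(2)*b^2


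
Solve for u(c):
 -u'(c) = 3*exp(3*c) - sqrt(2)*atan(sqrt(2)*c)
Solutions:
 u(c) = C1 + sqrt(2)*(c*atan(sqrt(2)*c) - sqrt(2)*log(2*c^2 + 1)/4) - exp(3*c)


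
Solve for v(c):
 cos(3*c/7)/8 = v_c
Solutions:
 v(c) = C1 + 7*sin(3*c/7)/24


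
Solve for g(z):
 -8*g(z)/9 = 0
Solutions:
 g(z) = 0


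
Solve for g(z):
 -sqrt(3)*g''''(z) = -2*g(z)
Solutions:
 g(z) = C1*exp(-2^(1/4)*3^(7/8)*z/3) + C2*exp(2^(1/4)*3^(7/8)*z/3) + C3*sin(2^(1/4)*3^(7/8)*z/3) + C4*cos(2^(1/4)*3^(7/8)*z/3)


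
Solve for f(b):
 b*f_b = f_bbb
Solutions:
 f(b) = C1 + Integral(C2*airyai(b) + C3*airybi(b), b)


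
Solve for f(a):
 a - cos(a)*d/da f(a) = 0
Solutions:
 f(a) = C1 + Integral(a/cos(a), a)


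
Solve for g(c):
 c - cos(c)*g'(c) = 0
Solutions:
 g(c) = C1 + Integral(c/cos(c), c)


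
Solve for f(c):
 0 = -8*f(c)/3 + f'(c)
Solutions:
 f(c) = C1*exp(8*c/3)


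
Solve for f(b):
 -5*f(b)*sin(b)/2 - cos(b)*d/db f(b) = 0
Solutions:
 f(b) = C1*cos(b)^(5/2)


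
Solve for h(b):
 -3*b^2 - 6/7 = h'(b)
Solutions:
 h(b) = C1 - b^3 - 6*b/7


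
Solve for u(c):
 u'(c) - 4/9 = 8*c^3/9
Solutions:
 u(c) = C1 + 2*c^4/9 + 4*c/9


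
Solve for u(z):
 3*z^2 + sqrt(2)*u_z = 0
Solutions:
 u(z) = C1 - sqrt(2)*z^3/2


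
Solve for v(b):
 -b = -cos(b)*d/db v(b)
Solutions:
 v(b) = C1 + Integral(b/cos(b), b)


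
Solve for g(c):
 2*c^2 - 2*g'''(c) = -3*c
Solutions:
 g(c) = C1 + C2*c + C3*c^2 + c^5/60 + c^4/16


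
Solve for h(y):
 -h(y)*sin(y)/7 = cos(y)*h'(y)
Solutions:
 h(y) = C1*cos(y)^(1/7)


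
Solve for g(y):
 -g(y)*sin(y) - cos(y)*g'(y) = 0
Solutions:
 g(y) = C1*cos(y)


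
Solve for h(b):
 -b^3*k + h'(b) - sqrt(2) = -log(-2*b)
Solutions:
 h(b) = C1 + b^4*k/4 - b*log(-b) + b*(-log(2) + 1 + sqrt(2))


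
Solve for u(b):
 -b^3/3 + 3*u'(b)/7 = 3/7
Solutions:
 u(b) = C1 + 7*b^4/36 + b


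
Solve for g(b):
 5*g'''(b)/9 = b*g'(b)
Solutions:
 g(b) = C1 + Integral(C2*airyai(15^(2/3)*b/5) + C3*airybi(15^(2/3)*b/5), b)


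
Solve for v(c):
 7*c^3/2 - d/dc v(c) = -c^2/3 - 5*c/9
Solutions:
 v(c) = C1 + 7*c^4/8 + c^3/9 + 5*c^2/18


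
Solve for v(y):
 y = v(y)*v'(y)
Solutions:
 v(y) = -sqrt(C1 + y^2)
 v(y) = sqrt(C1 + y^2)


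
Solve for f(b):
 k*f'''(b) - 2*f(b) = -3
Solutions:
 f(b) = C1*exp(2^(1/3)*b*(1/k)^(1/3)) + C2*exp(2^(1/3)*b*(-1 + sqrt(3)*I)*(1/k)^(1/3)/2) + C3*exp(-2^(1/3)*b*(1 + sqrt(3)*I)*(1/k)^(1/3)/2) + 3/2


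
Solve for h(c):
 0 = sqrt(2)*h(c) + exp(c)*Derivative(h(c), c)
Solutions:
 h(c) = C1*exp(sqrt(2)*exp(-c))


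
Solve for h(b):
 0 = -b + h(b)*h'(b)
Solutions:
 h(b) = -sqrt(C1 + b^2)
 h(b) = sqrt(C1 + b^2)


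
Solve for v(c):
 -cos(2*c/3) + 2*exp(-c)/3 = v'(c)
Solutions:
 v(c) = C1 - 3*sin(2*c/3)/2 - 2*exp(-c)/3


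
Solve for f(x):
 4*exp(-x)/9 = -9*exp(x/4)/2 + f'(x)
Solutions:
 f(x) = C1 + 18*exp(x/4) - 4*exp(-x)/9


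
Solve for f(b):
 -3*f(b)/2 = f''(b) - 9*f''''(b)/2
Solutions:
 f(b) = C1*exp(-b*sqrt(1 + 2*sqrt(7))/3) + C2*exp(b*sqrt(1 + 2*sqrt(7))/3) + C3*sin(b*sqrt(-1 + 2*sqrt(7))/3) + C4*cos(b*sqrt(-1 + 2*sqrt(7))/3)


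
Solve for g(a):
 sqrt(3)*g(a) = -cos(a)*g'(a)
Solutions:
 g(a) = C1*(sin(a) - 1)^(sqrt(3)/2)/(sin(a) + 1)^(sqrt(3)/2)


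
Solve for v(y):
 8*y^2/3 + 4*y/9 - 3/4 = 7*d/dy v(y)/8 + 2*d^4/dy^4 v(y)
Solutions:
 v(y) = C1 + C4*exp(-2^(2/3)*7^(1/3)*y/4) + 64*y^3/63 + 16*y^2/63 - 6*y/7 + (C2*sin(2^(2/3)*sqrt(3)*7^(1/3)*y/8) + C3*cos(2^(2/3)*sqrt(3)*7^(1/3)*y/8))*exp(2^(2/3)*7^(1/3)*y/8)


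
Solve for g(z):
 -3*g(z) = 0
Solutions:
 g(z) = 0


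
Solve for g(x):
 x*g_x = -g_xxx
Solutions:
 g(x) = C1 + Integral(C2*airyai(-x) + C3*airybi(-x), x)


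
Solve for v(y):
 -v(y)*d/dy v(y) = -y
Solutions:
 v(y) = -sqrt(C1 + y^2)
 v(y) = sqrt(C1 + y^2)


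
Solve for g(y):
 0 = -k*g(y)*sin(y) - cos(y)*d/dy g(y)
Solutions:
 g(y) = C1*exp(k*log(cos(y)))


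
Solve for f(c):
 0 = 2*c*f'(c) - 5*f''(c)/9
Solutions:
 f(c) = C1 + C2*erfi(3*sqrt(5)*c/5)


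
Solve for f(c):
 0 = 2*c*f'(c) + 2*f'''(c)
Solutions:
 f(c) = C1 + Integral(C2*airyai(-c) + C3*airybi(-c), c)


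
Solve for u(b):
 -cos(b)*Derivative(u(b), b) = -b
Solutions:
 u(b) = C1 + Integral(b/cos(b), b)


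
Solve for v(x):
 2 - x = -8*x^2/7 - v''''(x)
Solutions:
 v(x) = C1 + C2*x + C3*x^2 + C4*x^3 - x^6/315 + x^5/120 - x^4/12


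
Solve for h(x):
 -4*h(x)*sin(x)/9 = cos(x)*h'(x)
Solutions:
 h(x) = C1*cos(x)^(4/9)


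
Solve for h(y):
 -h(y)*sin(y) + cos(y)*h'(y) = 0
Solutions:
 h(y) = C1/cos(y)


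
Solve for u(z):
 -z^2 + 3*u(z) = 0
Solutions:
 u(z) = z^2/3


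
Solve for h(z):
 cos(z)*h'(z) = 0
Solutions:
 h(z) = C1


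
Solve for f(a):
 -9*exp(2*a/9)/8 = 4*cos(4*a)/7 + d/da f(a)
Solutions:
 f(a) = C1 - 81*exp(2*a/9)/16 - sin(4*a)/7


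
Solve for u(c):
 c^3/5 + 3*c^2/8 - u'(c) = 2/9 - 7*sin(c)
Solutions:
 u(c) = C1 + c^4/20 + c^3/8 - 2*c/9 - 7*cos(c)


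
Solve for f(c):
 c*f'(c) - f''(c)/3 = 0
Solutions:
 f(c) = C1 + C2*erfi(sqrt(6)*c/2)


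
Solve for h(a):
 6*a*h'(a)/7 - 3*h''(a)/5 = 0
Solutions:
 h(a) = C1 + C2*erfi(sqrt(35)*a/7)


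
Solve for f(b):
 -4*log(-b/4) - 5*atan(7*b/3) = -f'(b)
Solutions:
 f(b) = C1 + 4*b*log(-b) + 5*b*atan(7*b/3) - 8*b*log(2) - 4*b - 15*log(49*b^2 + 9)/14


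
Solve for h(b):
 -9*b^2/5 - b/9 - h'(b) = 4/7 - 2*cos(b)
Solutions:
 h(b) = C1 - 3*b^3/5 - b^2/18 - 4*b/7 + 2*sin(b)


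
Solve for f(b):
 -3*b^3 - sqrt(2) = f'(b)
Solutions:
 f(b) = C1 - 3*b^4/4 - sqrt(2)*b


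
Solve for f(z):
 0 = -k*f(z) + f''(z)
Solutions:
 f(z) = C1*exp(-sqrt(k)*z) + C2*exp(sqrt(k)*z)


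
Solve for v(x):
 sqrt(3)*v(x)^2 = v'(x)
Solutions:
 v(x) = -1/(C1 + sqrt(3)*x)


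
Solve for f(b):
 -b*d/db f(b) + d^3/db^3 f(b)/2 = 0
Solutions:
 f(b) = C1 + Integral(C2*airyai(2^(1/3)*b) + C3*airybi(2^(1/3)*b), b)


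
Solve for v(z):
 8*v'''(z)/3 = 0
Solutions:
 v(z) = C1 + C2*z + C3*z^2


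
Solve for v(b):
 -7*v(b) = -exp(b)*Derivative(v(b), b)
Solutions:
 v(b) = C1*exp(-7*exp(-b))


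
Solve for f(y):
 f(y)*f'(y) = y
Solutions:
 f(y) = -sqrt(C1 + y^2)
 f(y) = sqrt(C1 + y^2)


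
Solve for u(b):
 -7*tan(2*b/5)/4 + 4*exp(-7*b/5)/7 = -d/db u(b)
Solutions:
 u(b) = C1 + 35*log(tan(2*b/5)^2 + 1)/16 + 20*exp(-7*b/5)/49


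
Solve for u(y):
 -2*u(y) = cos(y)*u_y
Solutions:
 u(y) = C1*(sin(y) - 1)/(sin(y) + 1)


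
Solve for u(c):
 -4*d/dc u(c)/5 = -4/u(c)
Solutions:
 u(c) = -sqrt(C1 + 10*c)
 u(c) = sqrt(C1 + 10*c)


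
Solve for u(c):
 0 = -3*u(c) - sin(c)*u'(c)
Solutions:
 u(c) = C1*(cos(c) + 1)^(3/2)/(cos(c) - 1)^(3/2)


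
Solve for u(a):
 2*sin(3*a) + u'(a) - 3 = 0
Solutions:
 u(a) = C1 + 3*a + 2*cos(3*a)/3


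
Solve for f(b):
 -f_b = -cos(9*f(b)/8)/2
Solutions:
 -b/2 - 4*log(sin(9*f(b)/8) - 1)/9 + 4*log(sin(9*f(b)/8) + 1)/9 = C1


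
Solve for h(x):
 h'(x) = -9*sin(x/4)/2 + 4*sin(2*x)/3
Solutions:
 h(x) = C1 + 18*cos(x/4) - 2*cos(2*x)/3


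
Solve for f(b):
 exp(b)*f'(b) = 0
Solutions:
 f(b) = C1


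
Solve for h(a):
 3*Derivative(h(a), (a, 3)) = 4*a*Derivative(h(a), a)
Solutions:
 h(a) = C1 + Integral(C2*airyai(6^(2/3)*a/3) + C3*airybi(6^(2/3)*a/3), a)


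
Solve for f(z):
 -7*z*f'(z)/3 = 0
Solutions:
 f(z) = C1


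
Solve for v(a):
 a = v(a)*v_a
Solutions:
 v(a) = -sqrt(C1 + a^2)
 v(a) = sqrt(C1 + a^2)


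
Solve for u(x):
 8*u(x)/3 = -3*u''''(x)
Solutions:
 u(x) = (C1*sin(2^(1/4)*sqrt(3)*x/3) + C2*cos(2^(1/4)*sqrt(3)*x/3))*exp(-2^(1/4)*sqrt(3)*x/3) + (C3*sin(2^(1/4)*sqrt(3)*x/3) + C4*cos(2^(1/4)*sqrt(3)*x/3))*exp(2^(1/4)*sqrt(3)*x/3)


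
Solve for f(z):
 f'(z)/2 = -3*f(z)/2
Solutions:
 f(z) = C1*exp(-3*z)


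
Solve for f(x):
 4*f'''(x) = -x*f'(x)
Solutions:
 f(x) = C1 + Integral(C2*airyai(-2^(1/3)*x/2) + C3*airybi(-2^(1/3)*x/2), x)


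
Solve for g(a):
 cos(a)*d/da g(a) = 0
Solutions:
 g(a) = C1


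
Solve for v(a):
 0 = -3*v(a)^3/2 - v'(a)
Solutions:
 v(a) = -sqrt(-1/(C1 - 3*a))
 v(a) = sqrt(-1/(C1 - 3*a))


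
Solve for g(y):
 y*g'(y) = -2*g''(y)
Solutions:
 g(y) = C1 + C2*erf(y/2)


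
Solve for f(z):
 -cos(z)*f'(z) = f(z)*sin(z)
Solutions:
 f(z) = C1*cos(z)


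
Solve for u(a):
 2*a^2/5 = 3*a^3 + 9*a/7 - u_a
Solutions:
 u(a) = C1 + 3*a^4/4 - 2*a^3/15 + 9*a^2/14


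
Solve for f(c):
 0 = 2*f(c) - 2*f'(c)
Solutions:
 f(c) = C1*exp(c)


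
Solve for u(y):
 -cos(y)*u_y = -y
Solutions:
 u(y) = C1 + Integral(y/cos(y), y)


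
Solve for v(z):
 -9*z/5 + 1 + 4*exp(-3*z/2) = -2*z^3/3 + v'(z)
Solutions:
 v(z) = C1 + z^4/6 - 9*z^2/10 + z - 8*exp(-3*z/2)/3


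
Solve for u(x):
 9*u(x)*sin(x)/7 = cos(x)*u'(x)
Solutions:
 u(x) = C1/cos(x)^(9/7)


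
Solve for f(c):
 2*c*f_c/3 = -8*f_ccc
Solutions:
 f(c) = C1 + Integral(C2*airyai(-18^(1/3)*c/6) + C3*airybi(-18^(1/3)*c/6), c)


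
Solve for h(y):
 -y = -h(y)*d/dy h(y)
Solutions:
 h(y) = -sqrt(C1 + y^2)
 h(y) = sqrt(C1 + y^2)


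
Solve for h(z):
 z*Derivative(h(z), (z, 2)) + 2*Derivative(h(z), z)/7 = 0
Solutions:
 h(z) = C1 + C2*z^(5/7)


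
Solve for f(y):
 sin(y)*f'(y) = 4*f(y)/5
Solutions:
 f(y) = C1*(cos(y) - 1)^(2/5)/(cos(y) + 1)^(2/5)


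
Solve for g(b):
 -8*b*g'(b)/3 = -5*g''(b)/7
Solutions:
 g(b) = C1 + C2*erfi(2*sqrt(105)*b/15)


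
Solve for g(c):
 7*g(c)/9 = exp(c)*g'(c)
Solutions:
 g(c) = C1*exp(-7*exp(-c)/9)


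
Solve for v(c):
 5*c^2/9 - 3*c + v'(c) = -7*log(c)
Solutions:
 v(c) = C1 - 5*c^3/27 + 3*c^2/2 - 7*c*log(c) + 7*c


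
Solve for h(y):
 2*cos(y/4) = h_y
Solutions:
 h(y) = C1 + 8*sin(y/4)


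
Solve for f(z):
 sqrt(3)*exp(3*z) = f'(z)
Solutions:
 f(z) = C1 + sqrt(3)*exp(3*z)/3


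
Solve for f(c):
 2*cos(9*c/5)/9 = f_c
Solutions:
 f(c) = C1 + 10*sin(9*c/5)/81


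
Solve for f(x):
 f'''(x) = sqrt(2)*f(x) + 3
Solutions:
 f(x) = C3*exp(2^(1/6)*x) + (C1*sin(2^(1/6)*sqrt(3)*x/2) + C2*cos(2^(1/6)*sqrt(3)*x/2))*exp(-2^(1/6)*x/2) - 3*sqrt(2)/2


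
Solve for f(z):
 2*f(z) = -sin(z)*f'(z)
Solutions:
 f(z) = C1*(cos(z) + 1)/(cos(z) - 1)


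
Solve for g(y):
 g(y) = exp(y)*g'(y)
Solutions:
 g(y) = C1*exp(-exp(-y))


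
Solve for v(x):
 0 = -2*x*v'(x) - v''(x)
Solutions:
 v(x) = C1 + C2*erf(x)


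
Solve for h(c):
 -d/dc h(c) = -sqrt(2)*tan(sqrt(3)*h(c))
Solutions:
 h(c) = sqrt(3)*(pi - asin(C1*exp(sqrt(6)*c)))/3
 h(c) = sqrt(3)*asin(C1*exp(sqrt(6)*c))/3


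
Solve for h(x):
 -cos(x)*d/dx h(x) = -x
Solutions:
 h(x) = C1 + Integral(x/cos(x), x)


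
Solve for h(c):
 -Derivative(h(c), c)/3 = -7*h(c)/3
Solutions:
 h(c) = C1*exp(7*c)


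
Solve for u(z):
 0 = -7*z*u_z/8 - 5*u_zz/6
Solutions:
 u(z) = C1 + C2*erf(sqrt(210)*z/20)


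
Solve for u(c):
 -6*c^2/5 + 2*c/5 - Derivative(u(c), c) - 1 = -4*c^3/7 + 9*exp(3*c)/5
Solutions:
 u(c) = C1 + c^4/7 - 2*c^3/5 + c^2/5 - c - 3*exp(3*c)/5


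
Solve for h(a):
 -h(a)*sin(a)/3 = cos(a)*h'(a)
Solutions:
 h(a) = C1*cos(a)^(1/3)


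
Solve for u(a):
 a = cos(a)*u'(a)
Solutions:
 u(a) = C1 + Integral(a/cos(a), a)


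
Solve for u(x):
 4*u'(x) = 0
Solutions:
 u(x) = C1


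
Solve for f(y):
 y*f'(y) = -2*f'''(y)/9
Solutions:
 f(y) = C1 + Integral(C2*airyai(-6^(2/3)*y/2) + C3*airybi(-6^(2/3)*y/2), y)


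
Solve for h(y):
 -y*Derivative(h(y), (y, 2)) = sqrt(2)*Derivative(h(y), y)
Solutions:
 h(y) = C1 + C2*y^(1 - sqrt(2))


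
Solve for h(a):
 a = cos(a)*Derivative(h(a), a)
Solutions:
 h(a) = C1 + Integral(a/cos(a), a)


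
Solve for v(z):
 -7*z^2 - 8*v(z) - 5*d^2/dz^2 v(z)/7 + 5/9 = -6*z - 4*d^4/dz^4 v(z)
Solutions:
 v(z) = C1*exp(-sqrt(14)*z*sqrt(5 + sqrt(6297))/28) + C2*exp(sqrt(14)*z*sqrt(5 + sqrt(6297))/28) + C3*sin(sqrt(14)*z*sqrt(-5 + sqrt(6297))/28) + C4*cos(sqrt(14)*z*sqrt(-5 + sqrt(6297))/28) - 7*z^2/8 + 3*z/4 + 65/288


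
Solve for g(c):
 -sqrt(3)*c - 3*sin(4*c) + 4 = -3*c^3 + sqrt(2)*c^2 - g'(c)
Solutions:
 g(c) = C1 - 3*c^4/4 + sqrt(2)*c^3/3 + sqrt(3)*c^2/2 - 4*c - 3*cos(4*c)/4


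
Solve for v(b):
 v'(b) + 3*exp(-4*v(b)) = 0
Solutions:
 v(b) = log(-I*(C1 - 12*b)^(1/4))
 v(b) = log(I*(C1 - 12*b)^(1/4))
 v(b) = log(-(C1 - 12*b)^(1/4))
 v(b) = log(C1 - 12*b)/4


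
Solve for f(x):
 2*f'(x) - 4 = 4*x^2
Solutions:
 f(x) = C1 + 2*x^3/3 + 2*x


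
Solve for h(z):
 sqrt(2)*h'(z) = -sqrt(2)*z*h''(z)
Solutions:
 h(z) = C1 + C2*log(z)


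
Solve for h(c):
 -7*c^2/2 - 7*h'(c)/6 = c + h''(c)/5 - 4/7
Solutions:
 h(c) = C1 + C2*exp(-35*c/6) - c^3 + 3*c^2/35 + 564*c/1225


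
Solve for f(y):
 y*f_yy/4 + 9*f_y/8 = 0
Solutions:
 f(y) = C1 + C2/y^(7/2)


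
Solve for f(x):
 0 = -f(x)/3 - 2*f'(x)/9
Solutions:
 f(x) = C1*exp(-3*x/2)


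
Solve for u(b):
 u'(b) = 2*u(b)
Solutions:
 u(b) = C1*exp(2*b)


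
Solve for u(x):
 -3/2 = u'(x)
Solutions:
 u(x) = C1 - 3*x/2


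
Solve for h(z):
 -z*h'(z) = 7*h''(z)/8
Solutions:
 h(z) = C1 + C2*erf(2*sqrt(7)*z/7)


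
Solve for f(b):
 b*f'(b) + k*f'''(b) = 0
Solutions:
 f(b) = C1 + Integral(C2*airyai(b*(-1/k)^(1/3)) + C3*airybi(b*(-1/k)^(1/3)), b)


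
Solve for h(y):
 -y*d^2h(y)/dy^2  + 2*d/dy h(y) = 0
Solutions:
 h(y) = C1 + C2*y^3


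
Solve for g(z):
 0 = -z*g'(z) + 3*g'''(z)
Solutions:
 g(z) = C1 + Integral(C2*airyai(3^(2/3)*z/3) + C3*airybi(3^(2/3)*z/3), z)


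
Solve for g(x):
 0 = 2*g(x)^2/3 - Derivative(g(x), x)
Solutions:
 g(x) = -3/(C1 + 2*x)


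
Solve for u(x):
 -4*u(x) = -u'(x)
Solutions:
 u(x) = C1*exp(4*x)


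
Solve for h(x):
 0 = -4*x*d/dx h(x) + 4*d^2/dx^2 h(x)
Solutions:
 h(x) = C1 + C2*erfi(sqrt(2)*x/2)


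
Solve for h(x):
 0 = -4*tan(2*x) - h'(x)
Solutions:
 h(x) = C1 + 2*log(cos(2*x))


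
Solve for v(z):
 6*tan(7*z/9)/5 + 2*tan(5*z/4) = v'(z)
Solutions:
 v(z) = C1 - 54*log(cos(7*z/9))/35 - 8*log(cos(5*z/4))/5


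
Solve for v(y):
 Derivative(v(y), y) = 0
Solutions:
 v(y) = C1


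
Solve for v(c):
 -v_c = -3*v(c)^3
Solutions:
 v(c) = -sqrt(2)*sqrt(-1/(C1 + 3*c))/2
 v(c) = sqrt(2)*sqrt(-1/(C1 + 3*c))/2


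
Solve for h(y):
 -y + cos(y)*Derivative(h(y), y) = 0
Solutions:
 h(y) = C1 + Integral(y/cos(y), y)


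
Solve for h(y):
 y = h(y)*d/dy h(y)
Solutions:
 h(y) = -sqrt(C1 + y^2)
 h(y) = sqrt(C1 + y^2)


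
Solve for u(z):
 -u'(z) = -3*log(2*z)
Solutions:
 u(z) = C1 + 3*z*log(z) - 3*z + z*log(8)


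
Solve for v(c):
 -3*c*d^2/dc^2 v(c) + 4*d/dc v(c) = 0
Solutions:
 v(c) = C1 + C2*c^(7/3)


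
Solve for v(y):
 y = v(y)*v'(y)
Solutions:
 v(y) = -sqrt(C1 + y^2)
 v(y) = sqrt(C1 + y^2)


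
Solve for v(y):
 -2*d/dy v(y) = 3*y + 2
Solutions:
 v(y) = C1 - 3*y^2/4 - y


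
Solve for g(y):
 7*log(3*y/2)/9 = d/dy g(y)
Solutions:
 g(y) = C1 + 7*y*log(y)/9 - 7*y/9 - 7*y*log(2)/9 + 7*y*log(3)/9


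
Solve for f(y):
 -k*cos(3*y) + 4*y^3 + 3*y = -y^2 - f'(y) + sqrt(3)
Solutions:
 f(y) = C1 + k*sin(3*y)/3 - y^4 - y^3/3 - 3*y^2/2 + sqrt(3)*y


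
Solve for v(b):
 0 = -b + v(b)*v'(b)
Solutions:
 v(b) = -sqrt(C1 + b^2)
 v(b) = sqrt(C1 + b^2)


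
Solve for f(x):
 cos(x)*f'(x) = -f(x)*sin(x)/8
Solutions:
 f(x) = C1*cos(x)^(1/8)


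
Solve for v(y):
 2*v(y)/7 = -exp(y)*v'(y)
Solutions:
 v(y) = C1*exp(2*exp(-y)/7)


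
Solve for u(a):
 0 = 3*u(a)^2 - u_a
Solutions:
 u(a) = -1/(C1 + 3*a)


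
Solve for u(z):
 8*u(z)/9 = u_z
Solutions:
 u(z) = C1*exp(8*z/9)


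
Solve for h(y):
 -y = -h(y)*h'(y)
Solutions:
 h(y) = -sqrt(C1 + y^2)
 h(y) = sqrt(C1 + y^2)


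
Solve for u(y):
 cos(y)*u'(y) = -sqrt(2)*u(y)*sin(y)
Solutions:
 u(y) = C1*cos(y)^(sqrt(2))


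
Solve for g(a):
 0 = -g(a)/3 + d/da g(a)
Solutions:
 g(a) = C1*exp(a/3)


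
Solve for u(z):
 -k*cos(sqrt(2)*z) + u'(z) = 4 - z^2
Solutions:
 u(z) = C1 + sqrt(2)*k*sin(sqrt(2)*z)/2 - z^3/3 + 4*z


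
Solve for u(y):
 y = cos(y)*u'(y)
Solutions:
 u(y) = C1 + Integral(y/cos(y), y)


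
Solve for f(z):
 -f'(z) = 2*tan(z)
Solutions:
 f(z) = C1 + 2*log(cos(z))


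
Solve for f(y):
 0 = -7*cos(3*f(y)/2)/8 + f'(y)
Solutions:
 -7*y/8 - log(sin(3*f(y)/2) - 1)/3 + log(sin(3*f(y)/2) + 1)/3 = C1


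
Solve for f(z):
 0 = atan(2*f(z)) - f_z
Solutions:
 Integral(1/atan(2*_y), (_y, f(z))) = C1 + z


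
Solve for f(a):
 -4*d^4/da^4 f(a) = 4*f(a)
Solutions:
 f(a) = (C1*sin(sqrt(2)*a/2) + C2*cos(sqrt(2)*a/2))*exp(-sqrt(2)*a/2) + (C3*sin(sqrt(2)*a/2) + C4*cos(sqrt(2)*a/2))*exp(sqrt(2)*a/2)


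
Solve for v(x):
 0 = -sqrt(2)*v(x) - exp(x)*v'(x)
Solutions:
 v(x) = C1*exp(sqrt(2)*exp(-x))


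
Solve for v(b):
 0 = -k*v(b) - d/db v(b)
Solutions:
 v(b) = C1*exp(-b*k)


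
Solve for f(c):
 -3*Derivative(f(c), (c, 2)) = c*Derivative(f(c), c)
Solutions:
 f(c) = C1 + C2*erf(sqrt(6)*c/6)


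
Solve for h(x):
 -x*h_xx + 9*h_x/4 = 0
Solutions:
 h(x) = C1 + C2*x^(13/4)


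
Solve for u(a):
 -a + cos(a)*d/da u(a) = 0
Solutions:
 u(a) = C1 + Integral(a/cos(a), a)


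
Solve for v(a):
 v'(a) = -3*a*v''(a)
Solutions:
 v(a) = C1 + C2*a^(2/3)


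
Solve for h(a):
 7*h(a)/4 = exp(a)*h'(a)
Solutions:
 h(a) = C1*exp(-7*exp(-a)/4)


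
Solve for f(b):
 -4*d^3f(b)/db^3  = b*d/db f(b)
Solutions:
 f(b) = C1 + Integral(C2*airyai(-2^(1/3)*b/2) + C3*airybi(-2^(1/3)*b/2), b)


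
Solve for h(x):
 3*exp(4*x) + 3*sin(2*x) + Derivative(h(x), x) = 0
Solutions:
 h(x) = C1 - 3*exp(4*x)/4 + 3*cos(2*x)/2


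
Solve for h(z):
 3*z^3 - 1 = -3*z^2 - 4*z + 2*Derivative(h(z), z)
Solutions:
 h(z) = C1 + 3*z^4/8 + z^3/2 + z^2 - z/2


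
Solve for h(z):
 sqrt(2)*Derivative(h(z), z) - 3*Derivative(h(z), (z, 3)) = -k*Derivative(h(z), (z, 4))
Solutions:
 h(z) = C1 + C2*exp(z*(-(sqrt(((sqrt(2) - 2/k^2)^2 - 4/k^4)/k^2)/2 + sqrt(2)/(2*k) - 1/k^3)^(1/3) + 1/k - 1/(k^2*(sqrt(((sqrt(2) - 2/k^2)^2 - 4/k^4)/k^2)/2 + sqrt(2)/(2*k) - 1/k^3)^(1/3)))) + C3*exp(z*((sqrt(((sqrt(2) - 2/k^2)^2 - 4/k^4)/k^2)/2 + sqrt(2)/(2*k) - 1/k^3)^(1/3)/2 - sqrt(3)*I*(sqrt(((sqrt(2) - 2/k^2)^2 - 4/k^4)/k^2)/2 + sqrt(2)/(2*k) - 1/k^3)^(1/3)/2 + 1/k - 2/(k^2*(-1 + sqrt(3)*I)*(sqrt(((sqrt(2) - 2/k^2)^2 - 4/k^4)/k^2)/2 + sqrt(2)/(2*k) - 1/k^3)^(1/3)))) + C4*exp(z*((sqrt(((sqrt(2) - 2/k^2)^2 - 4/k^4)/k^2)/2 + sqrt(2)/(2*k) - 1/k^3)^(1/3)/2 + sqrt(3)*I*(sqrt(((sqrt(2) - 2/k^2)^2 - 4/k^4)/k^2)/2 + sqrt(2)/(2*k) - 1/k^3)^(1/3)/2 + 1/k + 2/(k^2*(1 + sqrt(3)*I)*(sqrt(((sqrt(2) - 2/k^2)^2 - 4/k^4)/k^2)/2 + sqrt(2)/(2*k) - 1/k^3)^(1/3))))


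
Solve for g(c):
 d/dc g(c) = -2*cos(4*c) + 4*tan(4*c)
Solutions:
 g(c) = C1 - log(cos(4*c)) - sin(4*c)/2


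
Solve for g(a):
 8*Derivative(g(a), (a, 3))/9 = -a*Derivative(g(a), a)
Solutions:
 g(a) = C1 + Integral(C2*airyai(-3^(2/3)*a/2) + C3*airybi(-3^(2/3)*a/2), a)


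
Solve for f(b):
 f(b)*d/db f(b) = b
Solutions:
 f(b) = -sqrt(C1 + b^2)
 f(b) = sqrt(C1 + b^2)


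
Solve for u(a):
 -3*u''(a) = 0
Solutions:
 u(a) = C1 + C2*a


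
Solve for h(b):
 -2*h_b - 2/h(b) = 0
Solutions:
 h(b) = -sqrt(C1 - 2*b)
 h(b) = sqrt(C1 - 2*b)


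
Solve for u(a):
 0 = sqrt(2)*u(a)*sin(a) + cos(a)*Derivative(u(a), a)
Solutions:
 u(a) = C1*cos(a)^(sqrt(2))


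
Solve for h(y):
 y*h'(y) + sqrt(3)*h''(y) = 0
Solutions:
 h(y) = C1 + C2*erf(sqrt(2)*3^(3/4)*y/6)


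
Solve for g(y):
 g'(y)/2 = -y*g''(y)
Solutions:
 g(y) = C1 + C2*sqrt(y)


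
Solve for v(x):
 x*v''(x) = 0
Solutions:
 v(x) = C1 + C2*x


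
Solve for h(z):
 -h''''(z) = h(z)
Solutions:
 h(z) = (C1*sin(sqrt(2)*z/2) + C2*cos(sqrt(2)*z/2))*exp(-sqrt(2)*z/2) + (C3*sin(sqrt(2)*z/2) + C4*cos(sqrt(2)*z/2))*exp(sqrt(2)*z/2)


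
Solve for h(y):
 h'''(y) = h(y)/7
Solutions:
 h(y) = C3*exp(7^(2/3)*y/7) + (C1*sin(sqrt(3)*7^(2/3)*y/14) + C2*cos(sqrt(3)*7^(2/3)*y/14))*exp(-7^(2/3)*y/14)


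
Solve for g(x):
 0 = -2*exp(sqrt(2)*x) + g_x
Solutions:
 g(x) = C1 + sqrt(2)*exp(sqrt(2)*x)


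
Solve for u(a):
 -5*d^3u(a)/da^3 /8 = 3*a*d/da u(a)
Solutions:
 u(a) = C1 + Integral(C2*airyai(-2*3^(1/3)*5^(2/3)*a/5) + C3*airybi(-2*3^(1/3)*5^(2/3)*a/5), a)


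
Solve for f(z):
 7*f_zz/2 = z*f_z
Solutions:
 f(z) = C1 + C2*erfi(sqrt(7)*z/7)


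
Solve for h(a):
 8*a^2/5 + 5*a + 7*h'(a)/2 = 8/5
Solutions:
 h(a) = C1 - 16*a^3/105 - 5*a^2/7 + 16*a/35


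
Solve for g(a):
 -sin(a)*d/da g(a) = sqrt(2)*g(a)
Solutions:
 g(a) = C1*(cos(a) + 1)^(sqrt(2)/2)/(cos(a) - 1)^(sqrt(2)/2)


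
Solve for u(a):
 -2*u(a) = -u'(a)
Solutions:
 u(a) = C1*exp(2*a)


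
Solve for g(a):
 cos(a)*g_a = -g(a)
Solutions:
 g(a) = C1*sqrt(sin(a) - 1)/sqrt(sin(a) + 1)


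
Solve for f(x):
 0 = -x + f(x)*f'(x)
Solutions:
 f(x) = -sqrt(C1 + x^2)
 f(x) = sqrt(C1 + x^2)


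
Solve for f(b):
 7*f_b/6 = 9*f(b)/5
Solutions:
 f(b) = C1*exp(54*b/35)


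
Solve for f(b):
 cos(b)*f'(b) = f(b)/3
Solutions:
 f(b) = C1*(sin(b) + 1)^(1/6)/(sin(b) - 1)^(1/6)


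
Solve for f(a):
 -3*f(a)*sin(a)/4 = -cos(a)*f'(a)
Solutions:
 f(a) = C1/cos(a)^(3/4)


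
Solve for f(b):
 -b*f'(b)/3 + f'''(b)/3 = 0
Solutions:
 f(b) = C1 + Integral(C2*airyai(b) + C3*airybi(b), b)


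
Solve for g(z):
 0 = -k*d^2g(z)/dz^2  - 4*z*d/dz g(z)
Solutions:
 g(z) = C1 + C2*sqrt(k)*erf(sqrt(2)*z*sqrt(1/k))


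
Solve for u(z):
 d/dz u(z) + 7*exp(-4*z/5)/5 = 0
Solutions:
 u(z) = C1 + 7*exp(-4*z/5)/4


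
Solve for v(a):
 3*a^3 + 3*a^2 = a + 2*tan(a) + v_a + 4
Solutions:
 v(a) = C1 + 3*a^4/4 + a^3 - a^2/2 - 4*a + 2*log(cos(a))


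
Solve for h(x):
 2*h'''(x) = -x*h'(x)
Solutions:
 h(x) = C1 + Integral(C2*airyai(-2^(2/3)*x/2) + C3*airybi(-2^(2/3)*x/2), x)


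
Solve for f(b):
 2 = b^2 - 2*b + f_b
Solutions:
 f(b) = C1 - b^3/3 + b^2 + 2*b


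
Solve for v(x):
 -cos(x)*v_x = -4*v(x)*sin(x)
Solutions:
 v(x) = C1/cos(x)^4


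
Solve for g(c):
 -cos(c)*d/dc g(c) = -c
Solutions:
 g(c) = C1 + Integral(c/cos(c), c)


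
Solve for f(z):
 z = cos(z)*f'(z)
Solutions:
 f(z) = C1 + Integral(z/cos(z), z)


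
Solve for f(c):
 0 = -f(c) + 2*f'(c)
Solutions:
 f(c) = C1*exp(c/2)


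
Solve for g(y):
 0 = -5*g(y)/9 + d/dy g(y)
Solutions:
 g(y) = C1*exp(5*y/9)


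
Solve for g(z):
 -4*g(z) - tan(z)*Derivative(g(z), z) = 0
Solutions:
 g(z) = C1/sin(z)^4


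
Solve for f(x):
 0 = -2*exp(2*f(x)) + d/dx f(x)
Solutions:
 f(x) = log(-sqrt(-1/(C1 + 2*x))) - log(2)/2
 f(x) = log(-1/(C1 + 2*x))/2 - log(2)/2


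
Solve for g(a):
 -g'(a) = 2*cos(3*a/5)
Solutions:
 g(a) = C1 - 10*sin(3*a/5)/3


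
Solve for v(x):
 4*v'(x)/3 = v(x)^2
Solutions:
 v(x) = -4/(C1 + 3*x)


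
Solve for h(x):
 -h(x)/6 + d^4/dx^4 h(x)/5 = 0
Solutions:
 h(x) = C1*exp(-5^(1/4)*6^(3/4)*x/6) + C2*exp(5^(1/4)*6^(3/4)*x/6) + C3*sin(5^(1/4)*6^(3/4)*x/6) + C4*cos(5^(1/4)*6^(3/4)*x/6)


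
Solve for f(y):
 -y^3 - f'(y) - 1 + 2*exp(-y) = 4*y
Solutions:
 f(y) = C1 - y^4/4 - 2*y^2 - y - 2*exp(-y)


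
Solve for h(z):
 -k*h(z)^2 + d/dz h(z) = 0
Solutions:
 h(z) = -1/(C1 + k*z)


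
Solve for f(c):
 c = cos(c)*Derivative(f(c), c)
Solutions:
 f(c) = C1 + Integral(c/cos(c), c)


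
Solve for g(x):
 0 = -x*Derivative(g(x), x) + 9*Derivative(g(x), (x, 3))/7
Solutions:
 g(x) = C1 + Integral(C2*airyai(21^(1/3)*x/3) + C3*airybi(21^(1/3)*x/3), x)


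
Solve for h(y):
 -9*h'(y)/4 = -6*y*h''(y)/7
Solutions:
 h(y) = C1 + C2*y^(29/8)


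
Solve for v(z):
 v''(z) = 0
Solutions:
 v(z) = C1 + C2*z


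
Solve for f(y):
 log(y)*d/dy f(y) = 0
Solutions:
 f(y) = C1


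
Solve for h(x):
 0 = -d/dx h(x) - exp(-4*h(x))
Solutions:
 h(x) = log(-I*(C1 - 4*x)^(1/4))
 h(x) = log(I*(C1 - 4*x)^(1/4))
 h(x) = log(-(C1 - 4*x)^(1/4))
 h(x) = log(C1 - 4*x)/4


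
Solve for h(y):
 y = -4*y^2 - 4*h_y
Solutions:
 h(y) = C1 - y^3/3 - y^2/8


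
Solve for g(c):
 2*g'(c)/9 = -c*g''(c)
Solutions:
 g(c) = C1 + C2*c^(7/9)


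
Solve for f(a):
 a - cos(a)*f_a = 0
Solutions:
 f(a) = C1 + Integral(a/cos(a), a)


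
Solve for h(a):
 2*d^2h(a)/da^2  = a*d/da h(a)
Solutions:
 h(a) = C1 + C2*erfi(a/2)


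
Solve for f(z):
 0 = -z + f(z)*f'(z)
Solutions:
 f(z) = -sqrt(C1 + z^2)
 f(z) = sqrt(C1 + z^2)


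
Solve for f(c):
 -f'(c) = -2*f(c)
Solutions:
 f(c) = C1*exp(2*c)


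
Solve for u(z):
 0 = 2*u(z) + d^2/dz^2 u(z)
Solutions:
 u(z) = C1*sin(sqrt(2)*z) + C2*cos(sqrt(2)*z)


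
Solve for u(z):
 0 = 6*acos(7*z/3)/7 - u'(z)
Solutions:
 u(z) = C1 + 6*z*acos(7*z/3)/7 - 6*sqrt(9 - 49*z^2)/49


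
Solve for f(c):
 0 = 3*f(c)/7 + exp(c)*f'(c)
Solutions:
 f(c) = C1*exp(3*exp(-c)/7)


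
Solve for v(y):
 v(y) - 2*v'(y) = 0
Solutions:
 v(y) = C1*exp(y/2)


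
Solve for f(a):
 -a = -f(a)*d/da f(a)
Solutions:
 f(a) = -sqrt(C1 + a^2)
 f(a) = sqrt(C1 + a^2)


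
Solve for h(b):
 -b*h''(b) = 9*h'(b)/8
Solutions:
 h(b) = C1 + C2/b^(1/8)


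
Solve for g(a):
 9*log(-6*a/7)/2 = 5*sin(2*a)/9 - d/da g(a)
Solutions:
 g(a) = C1 - 9*a*log(-a)/2 - 5*a*log(6) + a*log(42)/2 + 9*a/2 + 4*a*log(7) - 5*cos(2*a)/18


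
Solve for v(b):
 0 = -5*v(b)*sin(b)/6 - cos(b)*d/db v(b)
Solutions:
 v(b) = C1*cos(b)^(5/6)


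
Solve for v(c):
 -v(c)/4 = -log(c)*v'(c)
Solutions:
 v(c) = C1*exp(li(c)/4)


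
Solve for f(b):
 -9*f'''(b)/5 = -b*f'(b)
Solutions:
 f(b) = C1 + Integral(C2*airyai(15^(1/3)*b/3) + C3*airybi(15^(1/3)*b/3), b)


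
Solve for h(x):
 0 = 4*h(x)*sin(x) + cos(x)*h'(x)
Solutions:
 h(x) = C1*cos(x)^4


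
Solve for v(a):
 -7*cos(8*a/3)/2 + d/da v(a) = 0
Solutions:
 v(a) = C1 + 21*sin(8*a/3)/16


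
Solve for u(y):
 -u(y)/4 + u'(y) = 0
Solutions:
 u(y) = C1*exp(y/4)


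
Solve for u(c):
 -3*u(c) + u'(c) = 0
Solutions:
 u(c) = C1*exp(3*c)


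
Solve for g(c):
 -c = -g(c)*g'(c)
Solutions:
 g(c) = -sqrt(C1 + c^2)
 g(c) = sqrt(C1 + c^2)


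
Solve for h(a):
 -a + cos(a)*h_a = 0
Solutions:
 h(a) = C1 + Integral(a/cos(a), a)


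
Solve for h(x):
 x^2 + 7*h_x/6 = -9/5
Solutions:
 h(x) = C1 - 2*x^3/7 - 54*x/35


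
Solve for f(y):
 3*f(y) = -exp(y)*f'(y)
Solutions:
 f(y) = C1*exp(3*exp(-y))


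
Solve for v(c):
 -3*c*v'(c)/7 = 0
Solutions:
 v(c) = C1


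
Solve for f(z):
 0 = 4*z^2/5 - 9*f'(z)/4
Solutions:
 f(z) = C1 + 16*z^3/135


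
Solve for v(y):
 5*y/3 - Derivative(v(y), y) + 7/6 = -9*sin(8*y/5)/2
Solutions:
 v(y) = C1 + 5*y^2/6 + 7*y/6 - 45*cos(8*y/5)/16


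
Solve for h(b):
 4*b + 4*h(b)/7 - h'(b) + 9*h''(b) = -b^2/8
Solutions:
 h(b) = -7*b^2/32 - 497*b/64 + (C1*sin(sqrt(959)*b/126) + C2*cos(sqrt(959)*b/126))*exp(b/18) - 1715/256


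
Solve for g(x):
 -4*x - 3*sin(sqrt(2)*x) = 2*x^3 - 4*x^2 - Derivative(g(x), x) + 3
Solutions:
 g(x) = C1 + x^4/2 - 4*x^3/3 + 2*x^2 + 3*x - 3*sqrt(2)*cos(sqrt(2)*x)/2


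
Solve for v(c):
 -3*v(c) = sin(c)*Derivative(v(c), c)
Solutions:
 v(c) = C1*(cos(c) + 1)^(3/2)/(cos(c) - 1)^(3/2)


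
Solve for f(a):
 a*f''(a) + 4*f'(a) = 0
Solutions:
 f(a) = C1 + C2/a^3


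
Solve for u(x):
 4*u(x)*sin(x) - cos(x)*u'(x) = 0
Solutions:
 u(x) = C1/cos(x)^4


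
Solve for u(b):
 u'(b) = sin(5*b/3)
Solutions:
 u(b) = C1 - 3*cos(5*b/3)/5


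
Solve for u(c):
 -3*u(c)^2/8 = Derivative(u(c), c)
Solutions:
 u(c) = 8/(C1 + 3*c)


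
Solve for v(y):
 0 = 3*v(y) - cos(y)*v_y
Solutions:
 v(y) = C1*(sin(y) + 1)^(3/2)/(sin(y) - 1)^(3/2)


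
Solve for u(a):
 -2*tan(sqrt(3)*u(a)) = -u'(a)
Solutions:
 u(a) = sqrt(3)*(pi - asin(C1*exp(2*sqrt(3)*a)))/3
 u(a) = sqrt(3)*asin(C1*exp(2*sqrt(3)*a))/3


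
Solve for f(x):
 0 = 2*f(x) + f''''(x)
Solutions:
 f(x) = (C1*sin(2^(3/4)*x/2) + C2*cos(2^(3/4)*x/2))*exp(-2^(3/4)*x/2) + (C3*sin(2^(3/4)*x/2) + C4*cos(2^(3/4)*x/2))*exp(2^(3/4)*x/2)


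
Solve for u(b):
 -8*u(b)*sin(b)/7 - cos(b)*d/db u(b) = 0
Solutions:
 u(b) = C1*cos(b)^(8/7)


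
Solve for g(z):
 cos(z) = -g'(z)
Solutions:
 g(z) = C1 - sin(z)


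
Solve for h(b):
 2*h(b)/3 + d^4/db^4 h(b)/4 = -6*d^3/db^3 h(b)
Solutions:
 h(b) = C1*exp(b*(-6 + sqrt(2^(2/3)/(9*(sqrt(26242)/27 + 6)^(1/3)) + 2^(1/3)*(sqrt(26242)/27 + 6)^(1/3) + 36)))*sin(b*sqrt(-288 + 16/(9*(16*sqrt(26242)/27 + 96)^(1/3)) + 2*(16*sqrt(26242)/27 + 96)^(1/3) + 3456/sqrt(16/(9*(16*sqrt(26242)/27 + 96)^(1/3)) + 2*(16*sqrt(26242)/27 + 96)^(1/3) + 144))/2) + C2*exp(b*(-6 + sqrt(2^(2/3)/(9*(sqrt(26242)/27 + 6)^(1/3)) + 2^(1/3)*(sqrt(26242)/27 + 6)^(1/3) + 36)))*cos(b*sqrt(-288 + 16/(9*(16*sqrt(26242)/27 + 96)^(1/3)) + 2*(16*sqrt(26242)/27 + 96)^(1/3) + 3456/sqrt(16/(9*(16*sqrt(26242)/27 + 96)^(1/3)) + 2*(16*sqrt(26242)/27 + 96)^(1/3) + 144))/2) + C3*exp(-b*(6 + sqrt(2^(2/3)/(9*(sqrt(26242)/27 + 6)^(1/3)) + 2^(1/3)*(sqrt(26242)/27 + 6)^(1/3) + 36) + sqrt(-2^(1/3)*(sqrt(26242)/27 + 6)^(1/3) - 2^(2/3)/(9*(sqrt(26242)/27 + 6)^(1/3)) + 432/sqrt(2^(2/3)/(9*(sqrt(26242)/27 + 6)^(1/3)) + 2^(1/3)*(sqrt(26242)/27 + 6)^(1/3) + 36) + 72))) + C4*exp(b*(-sqrt(2^(2/3)/(9*(sqrt(26242)/27 + 6)^(1/3)) + 2^(1/3)*(sqrt(26242)/27 + 6)^(1/3) + 36) - 6 + sqrt(-2^(1/3)*(sqrt(26242)/27 + 6)^(1/3) - 2^(2/3)/(9*(sqrt(26242)/27 + 6)^(1/3)) + 432/sqrt(2^(2/3)/(9*(sqrt(26242)/27 + 6)^(1/3)) + 2^(1/3)*(sqrt(26242)/27 + 6)^(1/3) + 36) + 72)))


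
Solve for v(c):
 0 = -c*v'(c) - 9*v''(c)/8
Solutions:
 v(c) = C1 + C2*erf(2*c/3)


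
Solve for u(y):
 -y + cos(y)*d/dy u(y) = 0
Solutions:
 u(y) = C1 + Integral(y/cos(y), y)


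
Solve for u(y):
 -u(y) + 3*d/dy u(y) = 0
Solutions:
 u(y) = C1*exp(y/3)


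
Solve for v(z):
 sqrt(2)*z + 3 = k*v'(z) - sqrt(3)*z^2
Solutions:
 v(z) = C1 + sqrt(3)*z^3/(3*k) + sqrt(2)*z^2/(2*k) + 3*z/k


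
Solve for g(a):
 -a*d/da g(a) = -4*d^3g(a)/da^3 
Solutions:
 g(a) = C1 + Integral(C2*airyai(2^(1/3)*a/2) + C3*airybi(2^(1/3)*a/2), a)


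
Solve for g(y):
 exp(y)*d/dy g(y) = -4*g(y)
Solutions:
 g(y) = C1*exp(4*exp(-y))


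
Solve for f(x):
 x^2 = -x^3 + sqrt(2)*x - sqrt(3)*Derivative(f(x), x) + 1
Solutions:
 f(x) = C1 - sqrt(3)*x^4/12 - sqrt(3)*x^3/9 + sqrt(6)*x^2/6 + sqrt(3)*x/3


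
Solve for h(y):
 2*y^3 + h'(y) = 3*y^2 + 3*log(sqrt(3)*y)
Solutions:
 h(y) = C1 - y^4/2 + y^3 + 3*y*log(y) - 3*y + 3*y*log(3)/2


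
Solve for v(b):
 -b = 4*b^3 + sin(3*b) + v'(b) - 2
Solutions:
 v(b) = C1 - b^4 - b^2/2 + 2*b + cos(3*b)/3


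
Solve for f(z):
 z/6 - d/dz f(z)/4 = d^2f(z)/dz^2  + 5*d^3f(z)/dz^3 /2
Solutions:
 f(z) = C1 + z^2/3 - 8*z/3 + (C2*sin(sqrt(6)*z/10) + C3*cos(sqrt(6)*z/10))*exp(-z/5)


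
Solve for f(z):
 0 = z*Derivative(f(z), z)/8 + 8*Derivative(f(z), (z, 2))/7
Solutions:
 f(z) = C1 + C2*erf(sqrt(14)*z/16)


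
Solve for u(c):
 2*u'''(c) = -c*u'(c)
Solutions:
 u(c) = C1 + Integral(C2*airyai(-2^(2/3)*c/2) + C3*airybi(-2^(2/3)*c/2), c)


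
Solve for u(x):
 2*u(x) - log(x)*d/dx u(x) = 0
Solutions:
 u(x) = C1*exp(2*li(x))


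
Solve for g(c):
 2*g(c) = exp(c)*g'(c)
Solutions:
 g(c) = C1*exp(-2*exp(-c))


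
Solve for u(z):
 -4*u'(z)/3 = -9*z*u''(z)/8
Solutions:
 u(z) = C1 + C2*z^(59/27)


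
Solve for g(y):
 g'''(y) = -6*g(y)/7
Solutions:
 g(y) = C3*exp(-6^(1/3)*7^(2/3)*y/7) + (C1*sin(2^(1/3)*3^(5/6)*7^(2/3)*y/14) + C2*cos(2^(1/3)*3^(5/6)*7^(2/3)*y/14))*exp(6^(1/3)*7^(2/3)*y/14)


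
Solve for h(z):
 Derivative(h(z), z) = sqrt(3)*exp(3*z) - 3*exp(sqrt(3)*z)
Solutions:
 h(z) = C1 + sqrt(3)*exp(3*z)/3 - sqrt(3)*exp(sqrt(3)*z)


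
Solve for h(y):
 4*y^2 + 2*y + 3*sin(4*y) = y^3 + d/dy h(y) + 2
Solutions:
 h(y) = C1 - y^4/4 + 4*y^3/3 + y^2 - 2*y - 3*cos(4*y)/4


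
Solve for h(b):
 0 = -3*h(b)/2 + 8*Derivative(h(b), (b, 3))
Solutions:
 h(b) = C3*exp(2^(2/3)*3^(1/3)*b/4) + (C1*sin(2^(2/3)*3^(5/6)*b/8) + C2*cos(2^(2/3)*3^(5/6)*b/8))*exp(-2^(2/3)*3^(1/3)*b/8)


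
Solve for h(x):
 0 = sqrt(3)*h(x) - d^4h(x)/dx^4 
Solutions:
 h(x) = C1*exp(-3^(1/8)*x) + C2*exp(3^(1/8)*x) + C3*sin(3^(1/8)*x) + C4*cos(3^(1/8)*x)


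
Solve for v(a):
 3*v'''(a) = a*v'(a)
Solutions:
 v(a) = C1 + Integral(C2*airyai(3^(2/3)*a/3) + C3*airybi(3^(2/3)*a/3), a)


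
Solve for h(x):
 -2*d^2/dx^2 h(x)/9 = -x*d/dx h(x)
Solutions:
 h(x) = C1 + C2*erfi(3*x/2)


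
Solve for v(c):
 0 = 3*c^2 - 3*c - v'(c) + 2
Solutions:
 v(c) = C1 + c^3 - 3*c^2/2 + 2*c


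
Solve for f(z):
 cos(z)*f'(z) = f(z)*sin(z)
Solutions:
 f(z) = C1/cos(z)


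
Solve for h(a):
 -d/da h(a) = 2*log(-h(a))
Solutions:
 -li(-h(a)) = C1 - 2*a


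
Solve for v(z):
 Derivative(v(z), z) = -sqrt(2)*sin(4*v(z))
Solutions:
 v(z) = -acos((-C1 - exp(8*sqrt(2)*z))/(C1 - exp(8*sqrt(2)*z)))/4 + pi/2
 v(z) = acos((-C1 - exp(8*sqrt(2)*z))/(C1 - exp(8*sqrt(2)*z)))/4


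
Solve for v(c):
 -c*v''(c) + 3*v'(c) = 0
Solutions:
 v(c) = C1 + C2*c^4


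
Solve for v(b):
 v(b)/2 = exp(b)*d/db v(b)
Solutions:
 v(b) = C1*exp(-exp(-b)/2)


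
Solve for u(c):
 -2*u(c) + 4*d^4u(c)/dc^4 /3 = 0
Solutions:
 u(c) = C1*exp(-2^(3/4)*3^(1/4)*c/2) + C2*exp(2^(3/4)*3^(1/4)*c/2) + C3*sin(2^(3/4)*3^(1/4)*c/2) + C4*cos(2^(3/4)*3^(1/4)*c/2)


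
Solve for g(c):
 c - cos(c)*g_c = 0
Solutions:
 g(c) = C1 + Integral(c/cos(c), c)


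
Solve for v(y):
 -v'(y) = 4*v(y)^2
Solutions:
 v(y) = 1/(C1 + 4*y)


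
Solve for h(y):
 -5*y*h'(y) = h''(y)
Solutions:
 h(y) = C1 + C2*erf(sqrt(10)*y/2)


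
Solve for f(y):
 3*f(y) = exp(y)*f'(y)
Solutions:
 f(y) = C1*exp(-3*exp(-y))


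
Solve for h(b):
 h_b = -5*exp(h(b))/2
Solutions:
 h(b) = log(1/(C1 + 5*b)) + log(2)
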